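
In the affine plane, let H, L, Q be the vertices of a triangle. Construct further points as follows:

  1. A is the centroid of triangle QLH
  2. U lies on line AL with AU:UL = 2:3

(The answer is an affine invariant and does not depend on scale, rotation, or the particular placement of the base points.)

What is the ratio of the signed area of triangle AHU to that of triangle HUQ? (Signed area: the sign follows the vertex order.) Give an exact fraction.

Assign H = (0, 0), L = (1, 0), Q = (0, 1) — the answer is frame-independent, so this choice is without loss of generality.
1. A is the centroid of triangle QLH ⇒ A = (1/3, 1/3)
2. U lies on line AL with AU:UL = 2:3 ⇒ U = (3/5, 1/5)
2·[AHU] = 2/15, 2·[HUQ] = 3/5
[AHU]:[HUQ] = 2/15:3/5 = 2/9

[AHU]:[HUQ] = 2/9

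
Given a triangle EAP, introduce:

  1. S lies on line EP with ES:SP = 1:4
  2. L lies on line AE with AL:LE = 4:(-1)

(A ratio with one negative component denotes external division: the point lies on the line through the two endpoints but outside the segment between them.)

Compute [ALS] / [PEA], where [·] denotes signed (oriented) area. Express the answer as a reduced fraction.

Work in coordinates with E = (0, 0), A = (1, 0), P = (0, 1).
1. S lies on line EP with ES:SP = 1:4 ⇒ S = (0, 1/5)
2. L lies on line AE with AL:LE = 4:(-1) ⇒ L = (-1/3, 0)
2·[ALS] = -4/15, 2·[PEA] = 1
[ALS]:[PEA] = -4/15:1 = -4/15

[ALS]:[PEA] = -4/15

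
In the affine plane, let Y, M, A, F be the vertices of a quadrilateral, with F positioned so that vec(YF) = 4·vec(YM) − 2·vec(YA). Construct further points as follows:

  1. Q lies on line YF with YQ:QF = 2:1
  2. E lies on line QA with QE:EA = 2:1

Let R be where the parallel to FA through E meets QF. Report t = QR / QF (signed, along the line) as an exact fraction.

Work in coordinates with Y = (0, 0), M = (1, 0), A = (0, 1), F = (4, -2).
1. Q lies on line YF with YQ:QF = 2:1 ⇒ Q = (8/3, -4/3)
2. E lies on line QA with QE:EA = 2:1 ⇒ E = (8/9, 2/9)
through E parallel to FA: direction (-4, 3); meets QF at R = (32/9, -16/9)
R = Q + t·(F−Q) with t = 2/3

t = 2/3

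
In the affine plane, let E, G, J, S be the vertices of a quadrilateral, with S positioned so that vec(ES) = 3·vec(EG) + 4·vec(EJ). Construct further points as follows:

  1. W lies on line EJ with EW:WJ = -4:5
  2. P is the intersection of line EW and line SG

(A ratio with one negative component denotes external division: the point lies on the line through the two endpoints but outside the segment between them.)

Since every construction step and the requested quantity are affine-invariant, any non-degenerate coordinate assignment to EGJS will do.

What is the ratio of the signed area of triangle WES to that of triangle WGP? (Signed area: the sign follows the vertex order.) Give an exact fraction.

Set E = (0, 0), G = (1, 0), J = (0, 1), S = (3, 4); any affine frame gives the same invariant.
1. W lies on line EJ with EW:WJ = -4:5 ⇒ W = (0, -4)
2. P is the intersection of line EW and line SG ⇒ P = (0, -2)
2·[WES] = -12, 2·[WGP] = 2
[WES]:[WGP] = -12:2 = -6

[WES]:[WGP] = -6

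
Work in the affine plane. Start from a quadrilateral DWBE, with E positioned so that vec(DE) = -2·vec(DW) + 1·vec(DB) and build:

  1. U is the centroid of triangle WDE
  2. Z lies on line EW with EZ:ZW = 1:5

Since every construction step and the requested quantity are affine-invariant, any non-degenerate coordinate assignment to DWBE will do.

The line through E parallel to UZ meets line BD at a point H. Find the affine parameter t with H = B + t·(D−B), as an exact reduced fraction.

Set D = (0, 0), W = (1, 0), B = (0, 1), E = (-2, 1); any affine frame gives the same invariant.
1. U is the centroid of triangle WDE ⇒ U = (-1/3, 1/3)
2. Z lies on line EW with EZ:ZW = 1:5 ⇒ Z = (-3/2, 5/6)
through E parallel to UZ: direction (-7/6, 1/2); meets BD at H = (0, 1/7)
H = B + t·(D−B) with t = 6/7

t = 6/7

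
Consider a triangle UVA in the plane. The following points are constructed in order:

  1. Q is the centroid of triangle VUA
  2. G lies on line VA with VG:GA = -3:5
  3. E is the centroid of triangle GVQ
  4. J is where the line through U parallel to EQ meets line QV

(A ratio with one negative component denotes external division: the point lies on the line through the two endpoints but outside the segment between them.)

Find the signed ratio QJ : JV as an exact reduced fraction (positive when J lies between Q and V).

Set U = (0, 0), V = (1, 0), A = (0, 1); any affine frame gives the same invariant.
1. Q is the centroid of triangle VUA ⇒ Q = (1/3, 1/3)
2. G lies on line VA with VG:GA = -3:5 ⇒ G = (5/2, -3/2)
3. E is the centroid of triangle GVQ ⇒ E = (23/18, -7/18)
4. J is where the line through U parallel to EQ meets line QV ⇒ J = (-17/9, 13/9)
J = Q + t·(V−Q) with t = -10/3, so QJ:JV = t:(1−t) = -10/3:13/3

QJ:JV = -10/13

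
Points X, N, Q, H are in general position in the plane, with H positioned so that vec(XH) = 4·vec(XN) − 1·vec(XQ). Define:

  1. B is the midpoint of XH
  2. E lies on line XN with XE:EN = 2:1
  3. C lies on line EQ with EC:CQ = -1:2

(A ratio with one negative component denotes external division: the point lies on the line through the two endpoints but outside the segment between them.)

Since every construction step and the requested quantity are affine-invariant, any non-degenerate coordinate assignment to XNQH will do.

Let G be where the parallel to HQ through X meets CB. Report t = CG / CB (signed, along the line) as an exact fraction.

Choose coordinates X = (0, 0), N = (1, 0), Q = (0, 1), H = (4, -1).
1. B is the midpoint of XH ⇒ B = (2, -1/2)
2. E lies on line XN with XE:EN = 2:1 ⇒ E = (2/3, 0)
3. C lies on line EQ with EC:CQ = -1:2 ⇒ C = (4/3, -1)
through X parallel to HQ: direction (-4, 2); meets CB at G = (8/5, -4/5)
G = C + t·(B−C) with t = 2/5

t = 2/5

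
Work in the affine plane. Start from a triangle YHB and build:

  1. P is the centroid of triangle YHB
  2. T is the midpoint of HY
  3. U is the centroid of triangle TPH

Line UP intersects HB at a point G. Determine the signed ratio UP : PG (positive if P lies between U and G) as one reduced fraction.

Assign Y = (0, 0), H = (1, 0), B = (0, 1) — the answer is frame-independent, so this choice is without loss of generality.
1. P is the centroid of triangle YHB ⇒ P = (1/3, 1/3)
2. T is the midpoint of HY ⇒ T = (1/2, 0)
3. U is the centroid of triangle TPH ⇒ U = (11/18, 1/9)
line UP meets HB at G = (2, -1)
P = U + t·(G−U) with t = -1/5, so UP:PG = -1/5:6/5

UP:PG = -1/6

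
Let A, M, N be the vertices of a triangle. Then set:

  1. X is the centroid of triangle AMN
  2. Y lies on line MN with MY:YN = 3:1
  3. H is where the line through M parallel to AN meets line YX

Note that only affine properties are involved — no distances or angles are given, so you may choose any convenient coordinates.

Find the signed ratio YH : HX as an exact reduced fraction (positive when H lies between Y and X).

YH:HX = -9/8

Work in coordinates with A = (0, 0), M = (1, 0), N = (0, 1).
1. X is the centroid of triangle AMN ⇒ X = (1/3, 1/3)
2. Y lies on line MN with MY:YN = 3:1 ⇒ Y = (1/4, 3/4)
3. H is where the line through M parallel to AN meets line YX ⇒ H = (1, -3)
H = Y + t·(X−Y) with t = 9, so YH:HX = t:(1−t) = 9:-8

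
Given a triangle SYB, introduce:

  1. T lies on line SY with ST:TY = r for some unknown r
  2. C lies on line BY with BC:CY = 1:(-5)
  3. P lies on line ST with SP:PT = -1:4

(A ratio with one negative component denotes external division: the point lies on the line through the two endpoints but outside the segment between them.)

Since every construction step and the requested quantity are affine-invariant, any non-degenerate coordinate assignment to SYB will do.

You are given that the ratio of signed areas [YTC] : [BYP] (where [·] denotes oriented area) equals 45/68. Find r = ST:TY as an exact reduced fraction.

r = 2/3

Choose coordinates S = (0, 0), Y = (1, 0), B = (0, 1).
1. With ST:TY = r, write λ = r/(r+1) so T = S + λ·(Y−S); T is affine-linear in λ
2. C lies on line BY with BC:CY = 1:(-5) ⇒ C = (-1/4, 5/4)
3. P lies on line ST with SP:PT = -1:4 ⇒ P is an affine combination of earlier points and hence also affine-linear in λ
Every point depending on T is an affine combination of T and λ-independent points, so each such coordinate is linear in λ; the λ² term in each signed area is a multiple of (Y−S)×(Y−S) = 0, so 2·[YTC] and 2·[BYP] are each linear in λ. Evaluating at λ=0 and λ=1:
  2·[YTC] = 5/4·λ − 5/4,   2·[BYP] = -1/3·λ − 1
So [YTC]:[BYP] = (5/4·λ − 5/4) / (-1/3·λ − 1). Setting this equal to 45/68:
  5/4·λ − 5/4 = 45/68·(-1/3·λ − 1)  ⇒  λ = 2/5
Then r = λ/(1−λ) = (2/5)/(3/5) = 2/3. Check: with r = 2/3, T = (2/5, 0) and [YTC]:[BYP] = 45/68 as required.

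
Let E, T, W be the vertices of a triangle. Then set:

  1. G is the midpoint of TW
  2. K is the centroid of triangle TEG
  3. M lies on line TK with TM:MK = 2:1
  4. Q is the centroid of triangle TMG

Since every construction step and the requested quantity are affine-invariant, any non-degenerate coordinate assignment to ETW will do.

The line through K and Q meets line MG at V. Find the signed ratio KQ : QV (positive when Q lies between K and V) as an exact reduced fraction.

Work in coordinates with E = (0, 0), T = (1, 0), W = (0, 1).
1. G is the midpoint of TW ⇒ G = (1/2, 1/2)
2. K is the centroid of triangle TEG ⇒ K = (1/2, 1/6)
3. M lies on line TK with TM:MK = 2:1 ⇒ M = (2/3, 1/9)
4. Q is the centroid of triangle TMG ⇒ Q = (13/18, 11/54)
line KQ meets MG at V = (19/30, 17/90)
Q = K + t·(V−K) with t = 5/3, so KQ:QV = 5/3:-2/3

KQ:QV = -5/2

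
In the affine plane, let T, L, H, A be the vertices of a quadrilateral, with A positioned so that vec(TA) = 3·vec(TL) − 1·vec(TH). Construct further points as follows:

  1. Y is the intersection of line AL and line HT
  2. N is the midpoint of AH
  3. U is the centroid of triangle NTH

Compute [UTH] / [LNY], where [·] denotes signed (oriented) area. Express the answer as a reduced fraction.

Work in coordinates with T = (0, 0), L = (1, 0), H = (0, 1), A = (3, -1).
1. Y is the intersection of line AL and line HT ⇒ Y = (0, 1/2)
2. N is the midpoint of AH ⇒ N = (3/2, 0)
3. U is the centroid of triangle NTH ⇒ U = (1/2, 1/3)
2·[UTH] = -1/2, 2·[LNY] = 1/4
[UTH]:[LNY] = -1/2:1/4 = -2

[UTH]:[LNY] = -2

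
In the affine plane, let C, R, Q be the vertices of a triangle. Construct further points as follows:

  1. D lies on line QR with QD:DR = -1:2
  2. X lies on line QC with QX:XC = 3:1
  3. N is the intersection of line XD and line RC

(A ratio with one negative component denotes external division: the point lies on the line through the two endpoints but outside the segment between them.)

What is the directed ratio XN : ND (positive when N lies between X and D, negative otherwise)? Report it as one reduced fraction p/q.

XN:ND = -1/8

Work in coordinates with C = (0, 0), R = (1, 0), Q = (0, 1).
1. D lies on line QR with QD:DR = -1:2 ⇒ D = (-1, 2)
2. X lies on line QC with QX:XC = 3:1 ⇒ X = (0, 1/4)
3. N is the intersection of line XD and line RC ⇒ N = (1/7, 0)
N = X + t·(D−X) with t = -1/7, so XN:ND = t:(1−t) = -1/7:8/7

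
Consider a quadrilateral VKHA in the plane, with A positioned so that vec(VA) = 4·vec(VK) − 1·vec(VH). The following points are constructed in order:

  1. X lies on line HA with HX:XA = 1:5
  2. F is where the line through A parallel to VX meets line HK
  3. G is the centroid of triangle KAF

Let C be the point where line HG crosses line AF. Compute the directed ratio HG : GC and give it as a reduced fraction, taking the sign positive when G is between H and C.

Assign V = (0, 0), K = (1, 0), H = (0, 1), A = (4, -1) — the answer is frame-independent, so this choice is without loss of generality.
1. X lies on line HA with HX:XA = 1:5 ⇒ X = (2/3, 2/3)
2. F is where the line through A parallel to VX meets line HK ⇒ F = (3, -2)
3. G is the centroid of triangle KAF ⇒ G = (8/3, -1)
line HG meets AF at C = (24/7, -11/7)
G = H + t·(C−H) with t = 7/9, so HG:GC = 7/9:2/9

HG:GC = 7/2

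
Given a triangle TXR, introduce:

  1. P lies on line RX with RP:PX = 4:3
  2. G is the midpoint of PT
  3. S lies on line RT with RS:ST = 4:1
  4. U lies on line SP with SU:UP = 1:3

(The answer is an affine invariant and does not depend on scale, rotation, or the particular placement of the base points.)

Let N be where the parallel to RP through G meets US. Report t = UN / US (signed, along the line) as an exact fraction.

t = -1/2

Assign T = (0, 0), X = (1, 0), R = (0, 1) — the answer is frame-independent, so this choice is without loss of generality.
1. P lies on line RX with RP:PX = 4:3 ⇒ P = (4/7, 3/7)
2. G is the midpoint of PT ⇒ G = (2/7, 3/14)
3. S lies on line RT with RS:ST = 4:1 ⇒ S = (0, 1/5)
4. U lies on line SP with SU:UP = 1:3 ⇒ U = (1/7, 9/35)
through G parallel to RP: direction (4/7, -4/7); meets US at N = (3/14, 2/7)
N = U + t·(S−U) with t = -1/2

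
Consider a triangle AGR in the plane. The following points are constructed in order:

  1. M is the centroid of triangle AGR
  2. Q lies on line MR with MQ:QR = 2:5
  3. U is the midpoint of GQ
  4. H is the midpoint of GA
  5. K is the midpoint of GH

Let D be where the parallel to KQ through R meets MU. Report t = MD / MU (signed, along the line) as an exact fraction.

Assign A = (0, 0), G = (1, 0), R = (0, 1) — the answer is frame-independent, so this choice is without loss of generality.
1. M is the centroid of triangle AGR ⇒ M = (1/3, 1/3)
2. Q lies on line MR with MQ:QR = 2:5 ⇒ Q = (5/21, 11/21)
3. U is the midpoint of GQ ⇒ U = (13/21, 11/42)
4. H is the midpoint of GA ⇒ H = (1/2, 0)
5. K is the midpoint of GH ⇒ K = (3/4, 0)
through R parallel to KQ: direction (-43/84, 11/21); meets MU at D = (43/57, 13/57)
D = M + t·(U−M) with t = 28/19

t = 28/19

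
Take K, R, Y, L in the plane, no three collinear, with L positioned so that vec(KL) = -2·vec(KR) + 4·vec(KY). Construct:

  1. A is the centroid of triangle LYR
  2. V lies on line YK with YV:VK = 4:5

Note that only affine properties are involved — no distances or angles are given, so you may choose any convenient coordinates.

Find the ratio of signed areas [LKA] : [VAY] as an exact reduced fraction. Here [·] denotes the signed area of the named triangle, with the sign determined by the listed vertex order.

[LKA]:[VAY] = -27/2

Choose coordinates K = (0, 0), R = (1, 0), Y = (0, 1), L = (-2, 4).
1. A is the centroid of triangle LYR ⇒ A = (-1/3, 5/3)
2. V lies on line YK with YV:VK = 4:5 ⇒ V = (0, 5/9)
2·[LKA] = 2, 2·[VAY] = -4/27
[LKA]:[VAY] = 2:-4/27 = -27/2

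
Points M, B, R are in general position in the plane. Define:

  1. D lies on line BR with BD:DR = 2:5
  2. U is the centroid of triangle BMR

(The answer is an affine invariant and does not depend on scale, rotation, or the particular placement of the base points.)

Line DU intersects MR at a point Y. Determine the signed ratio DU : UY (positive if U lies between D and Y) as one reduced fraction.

DU:UY = 8/7

Choose coordinates M = (0, 0), B = (1, 0), R = (0, 1).
1. D lies on line BR with BD:DR = 2:5 ⇒ D = (5/7, 2/7)
2. U is the centroid of triangle BMR ⇒ U = (1/3, 1/3)
line DU meets MR at Y = (0, 3/8)
U = D + t·(Y−D) with t = 8/15, so DU:UY = 8/15:7/15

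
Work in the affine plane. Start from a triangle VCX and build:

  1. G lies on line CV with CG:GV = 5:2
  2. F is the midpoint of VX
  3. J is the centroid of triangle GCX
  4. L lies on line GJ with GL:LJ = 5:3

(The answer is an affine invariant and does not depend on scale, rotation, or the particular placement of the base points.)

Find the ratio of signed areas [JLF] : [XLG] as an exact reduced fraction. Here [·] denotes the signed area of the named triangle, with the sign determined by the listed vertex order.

[JLF]:[XLG] = 21/50

Work in coordinates with V = (0, 0), C = (1, 0), X = (0, 1).
1. G lies on line CV with CG:GV = 5:2 ⇒ G = (2/7, 0)
2. F is the midpoint of VX ⇒ F = (0, 1/2)
3. J is the centroid of triangle GCX ⇒ J = (3/7, 1/3)
4. L lies on line GJ with GL:LJ = 5:3 ⇒ L = (3/8, 5/24)
2·[JLF] = -1/16, 2·[XLG] = -25/168
[JLF]:[XLG] = -1/16:-25/168 = 21/50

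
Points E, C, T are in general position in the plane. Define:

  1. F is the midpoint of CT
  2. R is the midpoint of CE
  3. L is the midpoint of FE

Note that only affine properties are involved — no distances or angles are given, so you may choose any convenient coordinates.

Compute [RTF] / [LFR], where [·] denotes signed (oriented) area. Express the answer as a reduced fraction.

Work in coordinates with E = (0, 0), C = (1, 0), T = (0, 1).
1. F is the midpoint of CT ⇒ F = (1/2, 1/2)
2. R is the midpoint of CE ⇒ R = (1/2, 0)
3. L is the midpoint of FE ⇒ L = (1/4, 1/4)
2·[RTF] = -1/4, 2·[LFR] = -1/8
[RTF]:[LFR] = -1/4:-1/8 = 2

[RTF]:[LFR] = 2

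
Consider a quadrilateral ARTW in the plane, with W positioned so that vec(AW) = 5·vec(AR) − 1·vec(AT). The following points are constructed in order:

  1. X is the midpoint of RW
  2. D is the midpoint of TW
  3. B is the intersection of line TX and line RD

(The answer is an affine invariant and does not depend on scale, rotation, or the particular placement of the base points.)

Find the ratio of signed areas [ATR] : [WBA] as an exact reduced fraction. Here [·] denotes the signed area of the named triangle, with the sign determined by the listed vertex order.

Work in coordinates with A = (0, 0), R = (1, 0), T = (0, 1), W = (5, -1).
1. X is the midpoint of RW ⇒ X = (3, -1/2)
2. D is the midpoint of TW ⇒ D = (5/2, 0)
3. B is the intersection of line TX and line RD ⇒ B = (2, 0)
2·[ATR] = -1, 2·[WBA] = 2
[ATR]:[WBA] = -1:2 = -1/2

[ATR]:[WBA] = -1/2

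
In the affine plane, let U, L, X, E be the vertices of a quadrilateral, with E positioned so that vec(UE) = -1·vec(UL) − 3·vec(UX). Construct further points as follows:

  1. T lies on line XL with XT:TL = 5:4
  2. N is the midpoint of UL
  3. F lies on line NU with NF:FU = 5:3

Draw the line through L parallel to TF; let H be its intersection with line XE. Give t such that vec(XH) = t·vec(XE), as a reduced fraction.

t = 117/148

Choose coordinates U = (0, 0), L = (1, 0), X = (0, 1), E = (-1, -3).
1. T lies on line XL with XT:TL = 5:4 ⇒ T = (5/9, 4/9)
2. N is the midpoint of UL ⇒ N = (1/2, 0)
3. F lies on line NU with NF:FU = 5:3 ⇒ F = (3/16, 0)
through L parallel to TF: direction (-53/144, -4/9); meets XE at H = (-117/148, -80/37)
H = X + t·(E−X) with t = 117/148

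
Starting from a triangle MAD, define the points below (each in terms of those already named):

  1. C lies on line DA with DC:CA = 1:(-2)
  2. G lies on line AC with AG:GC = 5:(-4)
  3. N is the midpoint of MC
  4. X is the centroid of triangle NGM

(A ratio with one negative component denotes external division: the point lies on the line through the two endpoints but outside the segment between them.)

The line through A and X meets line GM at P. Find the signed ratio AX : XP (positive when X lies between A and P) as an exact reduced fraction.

Choose coordinates M = (0, 0), A = (1, 0), D = (0, 1).
1. C lies on line DA with DC:CA = 1:(-2) ⇒ C = (-1, 2)
2. G lies on line AC with AG:GC = 5:(-4) ⇒ G = (-9, 10)
3. N is the midpoint of MC ⇒ N = (-1/2, 1)
4. X is the centroid of triangle NGM ⇒ X = (-19/6, 11/3)
line AX meets GM at P = (-99/26, 55/13)
X = A + t·(P−A) with t = 13/15, so AX:XP = 13/15:2/15

AX:XP = 13/2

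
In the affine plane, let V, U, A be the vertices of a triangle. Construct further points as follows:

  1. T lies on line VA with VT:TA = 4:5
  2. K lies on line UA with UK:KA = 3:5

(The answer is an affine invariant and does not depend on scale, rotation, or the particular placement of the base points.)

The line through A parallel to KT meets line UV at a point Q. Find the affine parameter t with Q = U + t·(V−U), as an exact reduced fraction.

Assign V = (0, 0), U = (1, 0), A = (0, 1) — the answer is frame-independent, so this choice is without loss of generality.
1. T lies on line VA with VT:TA = 4:5 ⇒ T = (0, 4/9)
2. K lies on line UA with UK:KA = 3:5 ⇒ K = (5/8, 3/8)
through A parallel to KT: direction (-5/8, 5/72); meets UV at Q = (9, 0)
Q = U + t·(V−U) with t = -8

t = -8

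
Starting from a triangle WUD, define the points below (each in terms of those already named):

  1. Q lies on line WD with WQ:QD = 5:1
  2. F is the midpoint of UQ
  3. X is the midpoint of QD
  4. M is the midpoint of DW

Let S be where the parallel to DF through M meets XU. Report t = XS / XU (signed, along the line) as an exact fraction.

t = -5/3

Assign W = (0, 0), U = (1, 0), D = (0, 1) — the answer is frame-independent, so this choice is without loss of generality.
1. Q lies on line WD with WQ:QD = 5:1 ⇒ Q = (0, 5/6)
2. F is the midpoint of UQ ⇒ F = (1/2, 5/12)
3. X is the midpoint of QD ⇒ X = (0, 11/12)
4. M is the midpoint of DW ⇒ M = (0, 1/2)
through M parallel to DF: direction (1/2, -7/12); meets XU at S = (-5/3, 22/9)
S = X + t·(U−X) with t = -5/3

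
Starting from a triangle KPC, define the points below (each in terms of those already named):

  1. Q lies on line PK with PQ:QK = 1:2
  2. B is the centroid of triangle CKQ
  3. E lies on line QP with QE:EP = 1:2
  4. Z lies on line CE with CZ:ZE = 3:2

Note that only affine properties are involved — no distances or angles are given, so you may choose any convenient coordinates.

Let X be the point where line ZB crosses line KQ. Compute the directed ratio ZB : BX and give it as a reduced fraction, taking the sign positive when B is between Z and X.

Assign K = (0, 0), P = (1, 0), C = (0, 1) — the answer is frame-independent, so this choice is without loss of generality.
1. Q lies on line PK with PQ:QK = 1:2 ⇒ Q = (2/3, 0)
2. B is the centroid of triangle CKQ ⇒ B = (2/9, 1/3)
3. E lies on line QP with QE:EP = 1:2 ⇒ E = (7/9, 0)
4. Z lies on line CE with CZ:ZE = 3:2 ⇒ Z = (7/15, 2/5)
line ZB meets KQ at X = (-1, 0)
B = Z + t·(X−Z) with t = 1/6, so ZB:BX = 1/6:5/6

ZB:BX = 1/5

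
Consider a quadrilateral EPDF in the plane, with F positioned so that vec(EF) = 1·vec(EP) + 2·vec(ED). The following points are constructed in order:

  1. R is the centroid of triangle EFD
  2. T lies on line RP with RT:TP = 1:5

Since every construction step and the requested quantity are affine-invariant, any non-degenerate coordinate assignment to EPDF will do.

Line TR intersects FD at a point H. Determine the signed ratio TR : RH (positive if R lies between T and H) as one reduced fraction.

Work in coordinates with E = (0, 0), P = (1, 0), D = (0, 1), F = (1, 2).
1. R is the centroid of triangle EFD ⇒ R = (1/3, 1)
2. T lies on line RP with RT:TP = 1:5 ⇒ T = (4/9, 5/6)
line TR meets FD at H = (1/5, 6/5)
R = T + t·(H−T) with t = 5/11, so TR:RH = 5/11:6/11

TR:RH = 5/6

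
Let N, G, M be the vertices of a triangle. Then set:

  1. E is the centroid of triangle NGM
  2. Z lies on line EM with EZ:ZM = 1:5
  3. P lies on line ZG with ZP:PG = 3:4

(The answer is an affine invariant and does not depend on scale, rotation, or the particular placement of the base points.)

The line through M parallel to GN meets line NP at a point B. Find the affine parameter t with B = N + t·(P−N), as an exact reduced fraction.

Set N = (0, 0), G = (1, 0), M = (0, 1); any affine frame gives the same invariant.
1. E is the centroid of triangle NGM ⇒ E = (1/3, 1/3)
2. Z lies on line EM with EZ:ZM = 1:5 ⇒ Z = (5/18, 4/9)
3. P lies on line ZG with ZP:PG = 3:4 ⇒ P = (37/63, 16/63)
through M parallel to GN: direction (-1, 0); meets NP at B = (37/16, 1)
B = N + t·(P−N) with t = 63/16

t = 63/16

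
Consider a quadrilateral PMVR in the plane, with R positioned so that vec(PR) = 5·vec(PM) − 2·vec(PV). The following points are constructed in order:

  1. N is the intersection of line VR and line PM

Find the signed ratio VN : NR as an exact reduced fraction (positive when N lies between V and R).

Choose coordinates P = (0, 0), M = (1, 0), V = (0, 1), R = (5, -2).
1. N is the intersection of line VR and line PM ⇒ N = (5/3, 0)
N = V + t·(R−V) with t = 1/3, so VN:NR = t:(1−t) = 1/3:2/3

VN:NR = 1/2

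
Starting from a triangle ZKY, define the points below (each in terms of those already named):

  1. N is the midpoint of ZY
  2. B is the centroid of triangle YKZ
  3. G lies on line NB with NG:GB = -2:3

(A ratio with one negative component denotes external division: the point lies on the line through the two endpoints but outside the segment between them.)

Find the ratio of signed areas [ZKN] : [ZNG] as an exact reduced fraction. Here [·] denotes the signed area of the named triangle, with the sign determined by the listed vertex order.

Work in coordinates with Z = (0, 0), K = (1, 0), Y = (0, 1).
1. N is the midpoint of ZY ⇒ N = (0, 1/2)
2. B is the centroid of triangle YKZ ⇒ B = (1/3, 1/3)
3. G lies on line NB with NG:GB = -2:3 ⇒ G = (-2/3, 5/6)
2·[ZKN] = 1/2, 2·[ZNG] = 1/3
[ZKN]:[ZNG] = 1/2:1/3 = 3/2

[ZKN]:[ZNG] = 3/2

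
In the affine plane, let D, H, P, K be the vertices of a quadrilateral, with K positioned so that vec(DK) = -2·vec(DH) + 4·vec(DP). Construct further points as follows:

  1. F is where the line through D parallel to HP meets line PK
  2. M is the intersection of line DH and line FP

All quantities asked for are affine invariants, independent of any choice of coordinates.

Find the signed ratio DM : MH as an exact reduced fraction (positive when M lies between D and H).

Set D = (0, 0), H = (1, 0), P = (0, 1), K = (-2, 4); any affine frame gives the same invariant.
1. F is where the line through D parallel to HP meets line PK ⇒ F = (2, -2)
2. M is the intersection of line DH and line FP ⇒ M = (2/3, 0)
M = D + t·(H−D) with t = 2/3, so DM:MH = t:(1−t) = 2/3:1/3

DM:MH = 2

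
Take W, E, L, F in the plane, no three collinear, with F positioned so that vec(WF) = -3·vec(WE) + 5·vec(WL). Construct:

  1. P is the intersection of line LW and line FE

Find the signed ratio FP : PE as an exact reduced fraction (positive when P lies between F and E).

Work in coordinates with W = (0, 0), E = (1, 0), L = (0, 1), F = (-3, 5).
1. P is the intersection of line LW and line FE ⇒ P = (0, 5/4)
P = F + t·(E−F) with t = 3/4, so FP:PE = t:(1−t) = 3/4:1/4

FP:PE = 3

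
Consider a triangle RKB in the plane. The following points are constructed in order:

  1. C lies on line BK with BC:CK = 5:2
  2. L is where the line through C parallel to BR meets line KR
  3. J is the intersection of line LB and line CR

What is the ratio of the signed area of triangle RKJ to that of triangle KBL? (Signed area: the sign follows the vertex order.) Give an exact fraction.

[RKJ]:[KBL] = 7/9

Choose coordinates R = (0, 0), K = (1, 0), B = (0, 1).
1. C lies on line BK with BC:CK = 5:2 ⇒ C = (5/7, 2/7)
2. L is where the line through C parallel to BR meets line KR ⇒ L = (5/7, 0)
3. J is the intersection of line LB and line CR ⇒ J = (5/9, 2/9)
2·[RKJ] = 2/9, 2·[KBL] = 2/7
[RKJ]:[KBL] = 2/9:2/7 = 7/9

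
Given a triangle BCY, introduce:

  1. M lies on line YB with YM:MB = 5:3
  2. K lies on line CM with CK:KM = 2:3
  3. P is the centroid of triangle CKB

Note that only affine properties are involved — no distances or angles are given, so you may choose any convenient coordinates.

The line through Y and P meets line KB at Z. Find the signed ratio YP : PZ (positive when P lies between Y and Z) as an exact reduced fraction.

Set B = (0, 0), C = (1, 0), Y = (0, 1); any affine frame gives the same invariant.
1. M lies on line YB with YM:MB = 5:3 ⇒ M = (0, 3/8)
2. K lies on line CM with CK:KM = 2:3 ⇒ K = (3/5, 3/20)
3. P is the centroid of triangle CKB ⇒ P = (8/15, 1/20)
line YP meets KB at Z = (32/65, 8/65)
P = Y + t·(Z−Y) with t = 13/12, so YP:PZ = 13/12:-1/12

YP:PZ = -13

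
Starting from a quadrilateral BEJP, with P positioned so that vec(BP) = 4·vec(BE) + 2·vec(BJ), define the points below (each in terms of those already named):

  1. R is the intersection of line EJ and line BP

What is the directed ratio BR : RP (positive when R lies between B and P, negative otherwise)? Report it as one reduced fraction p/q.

BR:RP = 1/5

Choose coordinates B = (0, 0), E = (1, 0), J = (0, 1), P = (4, 2).
1. R is the intersection of line EJ and line BP ⇒ R = (2/3, 1/3)
R = B + t·(P−B) with t = 1/6, so BR:RP = t:(1−t) = 1/6:5/6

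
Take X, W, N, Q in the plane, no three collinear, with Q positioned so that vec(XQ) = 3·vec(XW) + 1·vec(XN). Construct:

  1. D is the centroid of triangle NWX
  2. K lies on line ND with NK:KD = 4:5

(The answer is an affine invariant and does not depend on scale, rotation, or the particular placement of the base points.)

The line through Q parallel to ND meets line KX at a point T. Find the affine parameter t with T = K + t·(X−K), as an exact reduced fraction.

Work in coordinates with X = (0, 0), W = (1, 0), N = (0, 1), Q = (3, 1).
1. D is the centroid of triangle NWX ⇒ D = (1/3, 1/3)
2. K lies on line ND with NK:KD = 4:5 ⇒ K = (4/27, 19/27)
through Q parallel to ND: direction (1/3, -2/3); meets KX at T = (28/27, 133/27)
T = K + t·(X−K) with t = -6

t = -6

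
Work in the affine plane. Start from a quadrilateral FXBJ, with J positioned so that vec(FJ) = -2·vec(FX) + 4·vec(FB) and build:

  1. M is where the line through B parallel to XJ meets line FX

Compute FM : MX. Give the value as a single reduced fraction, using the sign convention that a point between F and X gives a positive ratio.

Work in coordinates with F = (0, 0), X = (1, 0), B = (0, 1), J = (-2, 4).
1. M is where the line through B parallel to XJ meets line FX ⇒ M = (3/4, 0)
M = F + t·(X−F) with t = 3/4, so FM:MX = t:(1−t) = 3/4:1/4

FM:MX = 3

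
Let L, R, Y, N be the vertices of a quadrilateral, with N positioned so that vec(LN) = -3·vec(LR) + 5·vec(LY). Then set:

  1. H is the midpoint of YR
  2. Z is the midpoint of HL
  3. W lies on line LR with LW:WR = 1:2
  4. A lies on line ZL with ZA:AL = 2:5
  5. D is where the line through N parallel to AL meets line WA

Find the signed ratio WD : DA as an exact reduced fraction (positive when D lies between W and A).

WD:DA = -25/24

Choose coordinates L = (0, 0), R = (1, 0), Y = (0, 1), N = (-3, 5).
1. H is the midpoint of YR ⇒ H = (1/2, 1/2)
2. Z is the midpoint of HL ⇒ Z = (1/4, 1/4)
3. W lies on line LR with LW:WR = 1:2 ⇒ W = (1/3, 0)
4. A lies on line ZL with ZA:AL = 2:5 ⇒ A = (5/28, 5/28)
5. D is where the line through N parallel to AL meets line WA ⇒ D = (-99/28, 125/28)
D = W + t·(A−W) with t = 25, so WD:DA = t:(1−t) = 25:-24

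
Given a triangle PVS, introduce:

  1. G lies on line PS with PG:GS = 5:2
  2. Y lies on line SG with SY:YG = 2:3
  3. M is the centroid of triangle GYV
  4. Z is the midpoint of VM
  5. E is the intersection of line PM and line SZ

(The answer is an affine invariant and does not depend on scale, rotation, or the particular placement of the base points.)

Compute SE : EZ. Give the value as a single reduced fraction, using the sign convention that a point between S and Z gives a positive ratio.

SE:EZ = 5/4

Set P = (0, 0), V = (1, 0), S = (0, 1); any affine frame gives the same invariant.
1. G lies on line PS with PG:GS = 5:2 ⇒ G = (0, 5/7)
2. Y lies on line SG with SY:YG = 2:3 ⇒ Y = (0, 31/35)
3. M is the centroid of triangle GYV ⇒ M = (1/3, 8/15)
4. Z is the midpoint of VM ⇒ Z = (2/3, 4/15)
5. E is the intersection of line PM and line SZ ⇒ E = (10/27, 16/27)
E = S + t·(Z−S) with t = 5/9, so SE:EZ = t:(1−t) = 5/9:4/9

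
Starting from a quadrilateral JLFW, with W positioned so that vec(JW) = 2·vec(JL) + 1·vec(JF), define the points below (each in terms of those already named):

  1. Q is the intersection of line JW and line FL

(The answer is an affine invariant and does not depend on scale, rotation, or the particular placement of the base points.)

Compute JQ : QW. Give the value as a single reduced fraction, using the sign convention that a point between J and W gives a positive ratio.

Choose coordinates J = (0, 0), L = (1, 0), F = (0, 1), W = (2, 1).
1. Q is the intersection of line JW and line FL ⇒ Q = (2/3, 1/3)
Q = J + t·(W−J) with t = 1/3, so JQ:QW = t:(1−t) = 1/3:2/3

JQ:QW = 1/2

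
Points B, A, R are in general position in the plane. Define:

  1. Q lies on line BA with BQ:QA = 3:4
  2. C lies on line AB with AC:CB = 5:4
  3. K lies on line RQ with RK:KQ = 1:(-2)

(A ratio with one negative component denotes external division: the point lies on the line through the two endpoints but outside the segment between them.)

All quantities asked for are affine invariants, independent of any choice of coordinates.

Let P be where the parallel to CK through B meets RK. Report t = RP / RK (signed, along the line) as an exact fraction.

Set B = (0, 0), A = (1, 0), R = (0, 1); any affine frame gives the same invariant.
1. Q lies on line BA with BQ:QA = 3:4 ⇒ Q = (3/7, 0)
2. C lies on line AB with AC:CB = 5:4 ⇒ C = (4/9, 0)
3. K lies on line RQ with RK:KQ = 1:(-2) ⇒ K = (-3/7, 2)
through B parallel to CK: direction (-55/63, 2); meets RK at P = (165/7, -54)
P = R + t·(K−R) with t = -55

t = -55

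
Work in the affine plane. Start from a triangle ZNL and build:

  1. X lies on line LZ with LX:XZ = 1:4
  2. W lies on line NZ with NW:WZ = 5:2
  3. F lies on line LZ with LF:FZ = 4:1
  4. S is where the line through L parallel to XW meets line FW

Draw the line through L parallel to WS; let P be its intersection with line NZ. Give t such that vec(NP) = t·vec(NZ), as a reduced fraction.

t = -3/7

Set Z = (0, 0), N = (1, 0), L = (0, 1); any affine frame gives the same invariant.
1. X lies on line LZ with LX:XZ = 1:4 ⇒ X = (0, 4/5)
2. W lies on line NZ with NW:WZ = 5:2 ⇒ W = (2/7, 0)
3. F lies on line LZ with LF:FZ = 4:1 ⇒ F = (0, 1/5)
4. S is where the line through L parallel to XW meets line FW ⇒ S = (8/21, -1/15)
through L parallel to WS: direction (2/21, -1/15); meets NZ at P = (10/7, 0)
P = N + t·(Z−N) with t = -3/7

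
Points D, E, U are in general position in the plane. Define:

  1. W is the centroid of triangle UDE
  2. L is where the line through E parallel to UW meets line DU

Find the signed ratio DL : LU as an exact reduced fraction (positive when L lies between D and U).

Set D = (0, 0), E = (1, 0), U = (0, 1); any affine frame gives the same invariant.
1. W is the centroid of triangle UDE ⇒ W = (1/3, 1/3)
2. L is where the line through E parallel to UW meets line DU ⇒ L = (0, 2)
L = D + t·(U−D) with t = 2, so DL:LU = t:(1−t) = 2:-1

DL:LU = -2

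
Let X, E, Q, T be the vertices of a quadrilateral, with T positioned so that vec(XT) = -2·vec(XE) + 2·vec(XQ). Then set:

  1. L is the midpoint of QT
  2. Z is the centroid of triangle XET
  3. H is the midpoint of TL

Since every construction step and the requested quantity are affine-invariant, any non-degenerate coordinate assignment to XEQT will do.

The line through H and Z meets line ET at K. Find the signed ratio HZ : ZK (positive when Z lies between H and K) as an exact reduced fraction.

Work in coordinates with X = (0, 0), E = (1, 0), Q = (0, 1), T = (-2, 2).
1. L is the midpoint of QT ⇒ L = (-1, 3/2)
2. Z is the centroid of triangle XET ⇒ Z = (-1/3, 2/3)
3. H is the midpoint of TL ⇒ H = (-3/2, 7/4)
line HZ meets ET at K = (-13/11, 16/11)
Z = H + t·(K−H) with t = 11/3, so HZ:ZK = 11/3:-8/3

HZ:ZK = -11/8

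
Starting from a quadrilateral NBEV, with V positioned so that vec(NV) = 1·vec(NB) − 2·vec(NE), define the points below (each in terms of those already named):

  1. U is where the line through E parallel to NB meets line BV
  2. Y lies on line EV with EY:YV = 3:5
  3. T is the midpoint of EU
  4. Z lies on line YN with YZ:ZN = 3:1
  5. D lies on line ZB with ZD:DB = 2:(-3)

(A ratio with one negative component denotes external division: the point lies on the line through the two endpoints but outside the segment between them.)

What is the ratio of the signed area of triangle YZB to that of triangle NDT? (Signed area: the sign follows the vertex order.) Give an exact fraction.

Choose coordinates N = (0, 0), B = (1, 0), E = (0, 1), V = (1, -2).
1. U is where the line through E parallel to NB meets line BV ⇒ U = (1, 1)
2. Y lies on line EV with EY:YV = 3:5 ⇒ Y = (3/8, -1/8)
3. T is the midpoint of EU ⇒ T = (1/2, 1)
4. Z lies on line YN with YZ:ZN = 3:1 ⇒ Z = (3/32, -1/32)
5. D lies on line ZB with ZD:DB = 2:(-3) ⇒ D = (-55/32, -3/32)
2·[YZB] = -3/32, 2·[NDT] = -107/64
[YZB]:[NDT] = -3/32:-107/64 = 6/107

[YZB]:[NDT] = 6/107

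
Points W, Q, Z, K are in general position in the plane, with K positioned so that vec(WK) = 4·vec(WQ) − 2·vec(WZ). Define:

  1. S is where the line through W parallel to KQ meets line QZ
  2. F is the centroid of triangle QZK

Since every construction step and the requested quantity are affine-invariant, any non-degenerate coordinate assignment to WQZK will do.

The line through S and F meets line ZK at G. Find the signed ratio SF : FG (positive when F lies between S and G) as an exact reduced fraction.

SF:FG = 8

Assign W = (0, 0), Q = (1, 0), Z = (0, 1), K = (4, -2) — the answer is frame-independent, so this choice is without loss of generality.
1. S is where the line through W parallel to KQ meets line QZ ⇒ S = (3, -2)
2. F is the centroid of triangle QZK ⇒ F = (5/3, -1/3)
line SF meets ZK at G = (3/2, -1/8)
F = S + t·(G−S) with t = 8/9, so SF:FG = 8/9:1/9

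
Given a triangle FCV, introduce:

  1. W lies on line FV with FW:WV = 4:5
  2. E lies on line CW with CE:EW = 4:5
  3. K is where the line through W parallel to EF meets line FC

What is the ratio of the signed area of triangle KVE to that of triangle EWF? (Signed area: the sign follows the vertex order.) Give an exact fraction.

[KVE]:[EWF] = -101/16

Work in coordinates with F = (0, 0), C = (1, 0), V = (0, 1).
1. W lies on line FV with FW:WV = 4:5 ⇒ W = (0, 4/9)
2. E lies on line CW with CE:EW = 4:5 ⇒ E = (5/9, 16/81)
3. K is where the line through W parallel to EF meets line FC ⇒ K = (-5/4, 0)
2·[KVE] = -505/324, 2·[EWF] = 20/81
[KVE]:[EWF] = -505/324:20/81 = -101/16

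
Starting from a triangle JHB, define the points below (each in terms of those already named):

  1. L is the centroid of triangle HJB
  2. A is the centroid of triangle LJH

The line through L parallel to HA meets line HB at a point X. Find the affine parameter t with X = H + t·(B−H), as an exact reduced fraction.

t = 1/4

Work in coordinates with J = (0, 0), H = (1, 0), B = (0, 1).
1. L is the centroid of triangle HJB ⇒ L = (1/3, 1/3)
2. A is the centroid of triangle LJH ⇒ A = (4/9, 1/9)
through L parallel to HA: direction (-5/9, 1/9); meets HB at X = (3/4, 1/4)
X = H + t·(B−H) with t = 1/4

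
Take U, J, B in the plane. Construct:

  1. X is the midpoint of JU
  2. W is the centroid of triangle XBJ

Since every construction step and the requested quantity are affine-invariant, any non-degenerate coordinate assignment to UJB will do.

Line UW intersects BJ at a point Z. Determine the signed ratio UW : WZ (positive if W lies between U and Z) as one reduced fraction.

Work in coordinates with U = (0, 0), J = (1, 0), B = (0, 1).
1. X is the midpoint of JU ⇒ X = (1/2, 0)
2. W is the centroid of triangle XBJ ⇒ W = (1/2, 1/3)
line UW meets BJ at Z = (3/5, 2/5)
W = U + t·(Z−U) with t = 5/6, so UW:WZ = 5/6:1/6

UW:WZ = 5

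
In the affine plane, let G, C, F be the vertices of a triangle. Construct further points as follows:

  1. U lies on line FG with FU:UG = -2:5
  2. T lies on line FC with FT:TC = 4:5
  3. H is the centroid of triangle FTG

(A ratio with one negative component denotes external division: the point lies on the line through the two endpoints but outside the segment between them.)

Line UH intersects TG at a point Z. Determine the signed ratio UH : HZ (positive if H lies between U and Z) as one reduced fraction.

Set G = (0, 0), C = (1, 0), F = (0, 1); any affine frame gives the same invariant.
1. U lies on line FG with FU:UG = -2:5 ⇒ U = (0, 5/3)
2. T lies on line FC with FT:TC = 4:5 ⇒ T = (4/9, 5/9)
3. H is the centroid of triangle FTG ⇒ H = (4/27, 14/27)
line UH meets TG at Z = (5/27, 25/108)
H = U + t·(Z−U) with t = 4/5, so UH:HZ = 4/5:1/5

UH:HZ = 4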